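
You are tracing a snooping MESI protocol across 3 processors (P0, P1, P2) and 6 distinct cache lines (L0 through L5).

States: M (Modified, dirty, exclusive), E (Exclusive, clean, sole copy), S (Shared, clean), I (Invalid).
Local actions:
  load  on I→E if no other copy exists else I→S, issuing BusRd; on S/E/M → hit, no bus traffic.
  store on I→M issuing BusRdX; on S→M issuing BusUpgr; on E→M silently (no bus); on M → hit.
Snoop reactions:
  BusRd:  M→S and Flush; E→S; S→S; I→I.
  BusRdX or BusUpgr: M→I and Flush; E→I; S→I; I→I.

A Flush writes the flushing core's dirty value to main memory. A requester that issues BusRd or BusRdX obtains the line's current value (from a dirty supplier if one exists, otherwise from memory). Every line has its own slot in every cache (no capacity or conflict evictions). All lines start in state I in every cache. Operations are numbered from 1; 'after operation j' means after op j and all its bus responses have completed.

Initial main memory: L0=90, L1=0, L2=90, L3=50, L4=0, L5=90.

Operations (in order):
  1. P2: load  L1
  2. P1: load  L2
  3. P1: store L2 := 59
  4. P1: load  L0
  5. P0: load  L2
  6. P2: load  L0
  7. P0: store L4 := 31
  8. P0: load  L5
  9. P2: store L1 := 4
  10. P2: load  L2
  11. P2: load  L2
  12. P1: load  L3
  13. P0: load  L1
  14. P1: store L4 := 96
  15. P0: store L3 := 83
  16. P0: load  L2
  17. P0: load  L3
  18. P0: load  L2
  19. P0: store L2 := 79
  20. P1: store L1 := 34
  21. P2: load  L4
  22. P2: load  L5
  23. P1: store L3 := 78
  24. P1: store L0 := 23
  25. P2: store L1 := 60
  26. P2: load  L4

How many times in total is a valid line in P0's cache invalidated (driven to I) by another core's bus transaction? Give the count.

[1] P2: load  L1 | P0:I, P1:I, P2:E(0) | bus: BusRd
[2] P1: load  L2 | P0:I, P1:E(90), P2:I | bus: BusRd
[3] P1: store L2 := 59 | P0:I, P1:M(59), P2:I | bus: none
[4] P1: load  L0 | P0:I, P1:E(90), P2:I | bus: BusRd
[5] P0: load  L2 | P0:S(59), P1:S(59), P2:I | bus: BusRd,Flush
[6] P2: load  L0 | P0:I, P1:S(90), P2:S(90) | bus: BusRd
[7] P0: store L4 := 31 | P0:M(31), P1:I, P2:I | bus: BusRdX
[8] P0: load  L5 | P0:E(90), P1:I, P2:I | bus: BusRd
[9] P2: store L1 := 4 | P0:I, P1:I, P2:M(4) | bus: none
[10] P2: load  L2 | P0:S(59), P1:S(59), P2:S(59) | bus: BusRd
[11] P2: load  L2 | P0:S(59), P1:S(59), P2:S(59) | bus: none
[12] P1: load  L3 | P0:I, P1:E(50), P2:I | bus: BusRd
[13] P0: load  L1 | P0:S(4), P1:I, P2:S(4) | bus: BusRd,Flush
[14] P1: store L4 := 96 | P0:I, P1:M(96), P2:I | bus: BusRdX,Flush
[15] P0: store L3 := 83 | P0:M(83), P1:I, P2:I | bus: BusRdX
[16] P0: load  L2 | P0:S(59), P1:S(59), P2:S(59) | bus: none
[17] P0: load  L3 | P0:M(83), P1:I, P2:I | bus: none
[18] P0: load  L2 | P0:S(59), P1:S(59), P2:S(59) | bus: none
[19] P0: store L2 := 79 | P0:M(79), P1:I, P2:I | bus: BusUpgr
[20] P1: store L1 := 34 | P0:I, P1:M(34), P2:I | bus: BusRdX
[21] P2: load  L4 | P0:I, P1:S(96), P2:S(96) | bus: BusRd,Flush
[22] P2: load  L5 | P0:S(90), P1:I, P2:S(90) | bus: BusRd
[23] P1: store L3 := 78 | P0:I, P1:M(78), P2:I | bus: BusRdX,Flush
[24] P1: store L0 := 23 | P0:I, P1:M(23), P2:I | bus: BusUpgr
[25] P2: store L1 := 60 | P0:I, P1:I, P2:M(60) | bus: BusRdX,Flush
[26] P2: load  L4 | P0:I, P1:S(96), P2:S(96) | bus: none

invalidations = 3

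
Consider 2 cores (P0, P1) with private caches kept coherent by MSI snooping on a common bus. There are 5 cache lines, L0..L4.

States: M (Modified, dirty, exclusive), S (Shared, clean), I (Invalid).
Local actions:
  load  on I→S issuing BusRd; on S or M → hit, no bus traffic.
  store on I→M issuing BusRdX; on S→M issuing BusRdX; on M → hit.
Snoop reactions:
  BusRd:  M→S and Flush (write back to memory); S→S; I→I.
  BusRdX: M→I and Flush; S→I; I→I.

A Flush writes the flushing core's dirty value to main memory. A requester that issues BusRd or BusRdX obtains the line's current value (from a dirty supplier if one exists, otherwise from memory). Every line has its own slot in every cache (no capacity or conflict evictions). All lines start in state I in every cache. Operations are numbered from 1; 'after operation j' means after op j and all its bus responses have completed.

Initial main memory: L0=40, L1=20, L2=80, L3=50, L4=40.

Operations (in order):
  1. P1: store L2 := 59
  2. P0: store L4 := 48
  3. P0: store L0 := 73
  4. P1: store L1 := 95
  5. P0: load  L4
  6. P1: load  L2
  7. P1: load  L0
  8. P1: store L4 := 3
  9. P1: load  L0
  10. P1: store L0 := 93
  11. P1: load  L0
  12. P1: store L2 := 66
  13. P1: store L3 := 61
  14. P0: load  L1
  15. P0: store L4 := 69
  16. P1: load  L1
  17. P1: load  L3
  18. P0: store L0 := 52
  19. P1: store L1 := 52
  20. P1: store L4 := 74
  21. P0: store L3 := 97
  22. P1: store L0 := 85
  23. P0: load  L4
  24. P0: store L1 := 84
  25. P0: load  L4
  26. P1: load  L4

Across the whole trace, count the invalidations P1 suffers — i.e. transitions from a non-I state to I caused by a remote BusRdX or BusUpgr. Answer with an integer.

1. P1: store L2 := 59  bus=[BusRdX]  L2: P0=I P1=M  mem[L2]=80
2. P0: store L4 := 48  bus=[BusRdX]  L4: P0=M P1=I  mem[L4]=40
3. P0: store L0 := 73  bus=[BusRdX]  L0: P0=M P1=I  mem[L0]=40
4. P1: store L1 := 95  bus=[BusRdX]  L1: P0=I P1=M  mem[L1]=20
5. P0: load  L4  bus=[-]  L4: P0=M P1=I  mem[L4]=40
6. P1: load  L2  bus=[-]  L2: P0=I P1=M  mem[L2]=80
7. P1: load  L0  bus=[BusRd,Flush]  L0: P0=S P1=S  mem[L0]=73
8. P1: store L4 := 3  bus=[BusRdX,Flush]  L4: P0=I P1=M  mem[L4]=48
9. P1: load  L0  bus=[-]  L0: P0=S P1=S  mem[L0]=73
10. P1: store L0 := 93  bus=[BusRdX]  L0: P0=I P1=M  mem[L0]=73
11. P1: load  L0  bus=[-]  L0: P0=I P1=M  mem[L0]=73
12. P1: store L2 := 66  bus=[-]  L2: P0=I P1=M  mem[L2]=80
13. P1: store L3 := 61  bus=[BusRdX]  L3: P0=I P1=M  mem[L3]=50
14. P0: load  L1  bus=[BusRd,Flush]  L1: P0=S P1=S  mem[L1]=95
15. P0: store L4 := 69  bus=[BusRdX,Flush]  L4: P0=M P1=I  mem[L4]=3
16. P1: load  L1  bus=[-]  L1: P0=S P1=S  mem[L1]=95
17. P1: load  L3  bus=[-]  L3: P0=I P1=M  mem[L3]=50
18. P0: store L0 := 52  bus=[BusRdX,Flush]  L0: P0=M P1=I  mem[L0]=93
19. P1: store L1 := 52  bus=[BusRdX]  L1: P0=I P1=M  mem[L1]=95
20. P1: store L4 := 74  bus=[BusRdX,Flush]  L4: P0=I P1=M  mem[L4]=69
21. P0: store L3 := 97  bus=[BusRdX,Flush]  L3: P0=M P1=I  mem[L3]=61
22. P1: store L0 := 85  bus=[BusRdX,Flush]  L0: P0=I P1=M  mem[L0]=52
23. P0: load  L4  bus=[BusRd,Flush]  L4: P0=S P1=S  mem[L4]=74
24. P0: store L1 := 84  bus=[BusRdX,Flush]  L1: P0=M P1=I  mem[L1]=52
25. P0: load  L4  bus=[-]  L4: P0=S P1=S  mem[L4]=74
26. P1: load  L4  bus=[-]  L4: P0=S P1=S  mem[L4]=74

invalidations = 4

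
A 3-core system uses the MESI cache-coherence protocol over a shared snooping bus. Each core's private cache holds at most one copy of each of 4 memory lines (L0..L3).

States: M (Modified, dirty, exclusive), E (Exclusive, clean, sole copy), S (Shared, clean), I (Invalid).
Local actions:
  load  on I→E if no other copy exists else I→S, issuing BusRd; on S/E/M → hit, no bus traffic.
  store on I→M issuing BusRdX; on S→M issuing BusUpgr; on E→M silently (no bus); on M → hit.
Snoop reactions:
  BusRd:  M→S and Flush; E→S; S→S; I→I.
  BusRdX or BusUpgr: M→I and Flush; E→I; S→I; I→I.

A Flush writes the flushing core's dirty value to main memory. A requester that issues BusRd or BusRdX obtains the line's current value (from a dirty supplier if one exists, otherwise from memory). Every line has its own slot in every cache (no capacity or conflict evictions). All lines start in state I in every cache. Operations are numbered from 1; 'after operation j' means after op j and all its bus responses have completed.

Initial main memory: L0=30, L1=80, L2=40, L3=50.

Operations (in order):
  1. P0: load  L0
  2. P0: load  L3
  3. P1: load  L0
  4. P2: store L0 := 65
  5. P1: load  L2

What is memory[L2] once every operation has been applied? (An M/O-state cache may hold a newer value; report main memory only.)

memory[L2] = 40

1. P0: load  L0  bus=[BusRd]  L0: P0=E P1=I P2=I  mem[L0]=30
2. P0: load  L3  bus=[BusRd]  L3: P0=E P1=I P2=I  mem[L3]=50
3. P1: load  L0  bus=[BusRd]  L0: P0=S P1=S P2=I  mem[L0]=30
4. P2: store L0 := 65  bus=[BusRdX]  L0: P0=I P1=I P2=M  mem[L0]=30
5. P1: load  L2  bus=[BusRd]  L2: P0=I P1=E P2=I  mem[L2]=40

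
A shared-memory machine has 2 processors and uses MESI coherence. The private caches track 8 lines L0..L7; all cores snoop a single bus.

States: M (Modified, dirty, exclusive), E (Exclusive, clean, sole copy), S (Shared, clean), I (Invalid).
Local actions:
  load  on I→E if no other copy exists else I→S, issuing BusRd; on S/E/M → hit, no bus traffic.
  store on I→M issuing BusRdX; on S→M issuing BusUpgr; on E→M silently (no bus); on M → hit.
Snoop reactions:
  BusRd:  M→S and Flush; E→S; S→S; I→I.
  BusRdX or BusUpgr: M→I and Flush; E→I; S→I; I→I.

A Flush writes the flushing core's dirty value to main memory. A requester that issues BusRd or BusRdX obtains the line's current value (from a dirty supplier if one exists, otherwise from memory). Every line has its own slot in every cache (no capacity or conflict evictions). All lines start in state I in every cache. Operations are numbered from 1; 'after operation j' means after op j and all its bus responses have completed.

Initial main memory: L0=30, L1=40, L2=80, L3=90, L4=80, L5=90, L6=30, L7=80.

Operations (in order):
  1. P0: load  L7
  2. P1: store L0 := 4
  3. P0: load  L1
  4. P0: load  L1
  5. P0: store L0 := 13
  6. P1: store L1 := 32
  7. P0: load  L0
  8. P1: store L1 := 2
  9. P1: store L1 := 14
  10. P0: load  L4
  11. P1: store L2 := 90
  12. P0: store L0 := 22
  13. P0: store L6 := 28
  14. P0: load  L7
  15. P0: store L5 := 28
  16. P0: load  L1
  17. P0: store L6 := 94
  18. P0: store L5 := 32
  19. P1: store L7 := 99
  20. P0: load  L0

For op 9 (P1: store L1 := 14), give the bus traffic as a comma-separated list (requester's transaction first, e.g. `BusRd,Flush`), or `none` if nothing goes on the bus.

  op1 P0: load  L7 → E/I on L7; bus BusRd; mem=80
  op2 P1: store L0 := 4 → I/M on L0; bus BusRdX; mem=30
  op3 P0: load  L1 → E/I on L1; bus BusRd; mem=40
  op4 P0: load  L1 → E/I on L1; bus (none); mem=40
  op5 P0: store L0 := 13 → M/I on L0; bus BusRdX Flush; mem=4
  op6 P1: store L1 := 32 → I/M on L1; bus BusRdX; mem=40
  op7 P0: load  L0 → M/I on L0; bus (none); mem=4
  op8 P1: store L1 := 2 → I/M on L1; bus (none); mem=40
  op9 P1: store L1 := 14 → I/M on L1; bus (none); mem=40
  op10 P0: load  L4 → E/I on L4; bus BusRd; mem=80
  op11 P1: store L2 := 90 → I/M on L2; bus BusRdX; mem=80
  op12 P0: store L0 := 22 → M/I on L0; bus (none); mem=4
  op13 P0: store L6 := 28 → M/I on L6; bus BusRdX; mem=30
  op14 P0: load  L7 → E/I on L7; bus (none); mem=80
  op15 P0: store L5 := 28 → M/I on L5; bus BusRdX; mem=90
  op16 P0: load  L1 → S/S on L1; bus BusRd Flush; mem=14
  op17 P0: store L6 := 94 → M/I on L6; bus (none); mem=30
  op18 P0: store L5 := 32 → M/I on L5; bus (none); mem=90
  op19 P1: store L7 := 99 → I/M on L7; bus BusRdX; mem=80
  op20 P0: load  L0 → M/I on L0; bus (none); mem=4

bus = none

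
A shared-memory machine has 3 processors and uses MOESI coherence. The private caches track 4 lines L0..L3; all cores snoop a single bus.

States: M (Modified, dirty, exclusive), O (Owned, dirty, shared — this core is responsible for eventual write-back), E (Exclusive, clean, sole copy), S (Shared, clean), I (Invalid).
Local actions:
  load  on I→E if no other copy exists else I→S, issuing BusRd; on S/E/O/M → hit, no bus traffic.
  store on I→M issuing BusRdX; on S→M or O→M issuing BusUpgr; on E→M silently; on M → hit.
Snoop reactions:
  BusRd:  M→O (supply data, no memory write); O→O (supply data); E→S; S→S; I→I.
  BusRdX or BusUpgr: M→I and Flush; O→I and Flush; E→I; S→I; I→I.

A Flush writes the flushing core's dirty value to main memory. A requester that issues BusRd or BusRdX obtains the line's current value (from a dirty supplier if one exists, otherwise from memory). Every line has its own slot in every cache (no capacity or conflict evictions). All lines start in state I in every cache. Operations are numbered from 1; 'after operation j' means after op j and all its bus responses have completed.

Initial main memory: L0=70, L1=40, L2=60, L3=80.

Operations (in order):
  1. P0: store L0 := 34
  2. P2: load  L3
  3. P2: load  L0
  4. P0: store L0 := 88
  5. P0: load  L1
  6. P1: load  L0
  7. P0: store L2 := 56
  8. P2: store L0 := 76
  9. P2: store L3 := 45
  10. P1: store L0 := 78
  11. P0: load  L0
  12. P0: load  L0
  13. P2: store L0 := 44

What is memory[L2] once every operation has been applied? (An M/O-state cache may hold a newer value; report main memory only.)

step 1: P0: store L0 := 34  ⟶  MII  (L0)  txn=BusRdX  M[L0]=70
step 2: P2: load  L3  ⟶  IIE  (L3)  txn=BusRd  M[L3]=80
step 3: P2: load  L0  ⟶  OIS  (L0)  txn=BusRd  M[L0]=70
step 4: P0: store L0 := 88  ⟶  MII  (L0)  txn=BusUpgr  M[L0]=70
step 5: P0: load  L1  ⟶  EII  (L1)  txn=BusRd  M[L1]=40
step 6: P1: load  L0  ⟶  OSI  (L0)  txn=BusRd  M[L0]=70
step 7: P0: store L2 := 56  ⟶  MII  (L2)  txn=BusRdX  M[L2]=60
step 8: P2: store L0 := 76  ⟶  IIM  (L0)  txn=BusRdX+Flush  M[L0]=88
step 9: P2: store L3 := 45  ⟶  IIM  (L3)  txn=∅  M[L3]=80
step 10: P1: store L0 := 78  ⟶  IMI  (L0)  txn=BusRdX+Flush  M[L0]=76
step 11: P0: load  L0  ⟶  SOI  (L0)  txn=BusRd  M[L0]=76
step 12: P0: load  L0  ⟶  SOI  (L0)  txn=∅  M[L0]=76
step 13: P2: store L0 := 44  ⟶  IIM  (L0)  txn=BusRdX+Flush  M[L0]=78

memory[L2] = 60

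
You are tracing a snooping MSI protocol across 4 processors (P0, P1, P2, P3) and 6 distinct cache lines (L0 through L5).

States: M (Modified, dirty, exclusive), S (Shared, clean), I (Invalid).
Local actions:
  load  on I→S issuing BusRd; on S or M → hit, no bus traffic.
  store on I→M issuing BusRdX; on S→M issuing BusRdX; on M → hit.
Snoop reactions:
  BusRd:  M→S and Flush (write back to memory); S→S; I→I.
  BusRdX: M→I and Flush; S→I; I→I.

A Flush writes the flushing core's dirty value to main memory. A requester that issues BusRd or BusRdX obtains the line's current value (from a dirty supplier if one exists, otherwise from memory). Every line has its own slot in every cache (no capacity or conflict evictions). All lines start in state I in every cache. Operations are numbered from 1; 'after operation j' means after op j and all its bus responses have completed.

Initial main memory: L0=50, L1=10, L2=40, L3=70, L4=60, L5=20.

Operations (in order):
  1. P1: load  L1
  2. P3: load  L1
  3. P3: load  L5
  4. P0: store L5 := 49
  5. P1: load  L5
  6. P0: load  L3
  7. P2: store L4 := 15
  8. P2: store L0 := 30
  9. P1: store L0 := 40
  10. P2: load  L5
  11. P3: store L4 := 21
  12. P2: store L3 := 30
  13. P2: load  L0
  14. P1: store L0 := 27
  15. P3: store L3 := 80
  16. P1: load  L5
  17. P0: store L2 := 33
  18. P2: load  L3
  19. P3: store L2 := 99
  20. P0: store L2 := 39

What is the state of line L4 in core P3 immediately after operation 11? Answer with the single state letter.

state = M

step 1: P1: load  L1  ⟶  ISII  (L1)  txn=BusRd  M[L1]=10
step 2: P3: load  L1  ⟶  ISIS  (L1)  txn=BusRd  M[L1]=10
step 3: P3: load  L5  ⟶  IIIS  (L5)  txn=BusRd  M[L5]=20
step 4: P0: store L5 := 49  ⟶  MIII  (L5)  txn=BusRdX  M[L5]=20
step 5: P1: load  L5  ⟶  SSII  (L5)  txn=BusRd+Flush  M[L5]=49
step 6: P0: load  L3  ⟶  SIII  (L3)  txn=BusRd  M[L3]=70
step 7: P2: store L4 := 15  ⟶  IIMI  (L4)  txn=BusRdX  M[L4]=60
step 8: P2: store L0 := 30  ⟶  IIMI  (L0)  txn=BusRdX  M[L0]=50
step 9: P1: store L0 := 40  ⟶  IMII  (L0)  txn=BusRdX+Flush  M[L0]=30
step 10: P2: load  L5  ⟶  SSSI  (L5)  txn=BusRd  M[L5]=49
step 11: P3: store L4 := 21  ⟶  IIIM  (L4)  txn=BusRdX+Flush  M[L4]=15
step 12: P2: store L3 := 30  ⟶  IIMI  (L3)  txn=BusRdX  M[L3]=70
step 13: P2: load  L0  ⟶  ISSI  (L0)  txn=BusRd+Flush  M[L0]=40
step 14: P1: store L0 := 27  ⟶  IMII  (L0)  txn=BusRdX  M[L0]=40
step 15: P3: store L3 := 80  ⟶  IIIM  (L3)  txn=BusRdX+Flush  M[L3]=30
step 16: P1: load  L5  ⟶  SSSI  (L5)  txn=∅  M[L5]=49
step 17: P0: store L2 := 33  ⟶  MIII  (L2)  txn=BusRdX  M[L2]=40
step 18: P2: load  L3  ⟶  IISS  (L3)  txn=BusRd+Flush  M[L3]=80
step 19: P3: store L2 := 99  ⟶  IIIM  (L2)  txn=BusRdX+Flush  M[L2]=33
step 20: P0: store L2 := 39  ⟶  MIII  (L2)  txn=BusRdX+Flush  M[L2]=99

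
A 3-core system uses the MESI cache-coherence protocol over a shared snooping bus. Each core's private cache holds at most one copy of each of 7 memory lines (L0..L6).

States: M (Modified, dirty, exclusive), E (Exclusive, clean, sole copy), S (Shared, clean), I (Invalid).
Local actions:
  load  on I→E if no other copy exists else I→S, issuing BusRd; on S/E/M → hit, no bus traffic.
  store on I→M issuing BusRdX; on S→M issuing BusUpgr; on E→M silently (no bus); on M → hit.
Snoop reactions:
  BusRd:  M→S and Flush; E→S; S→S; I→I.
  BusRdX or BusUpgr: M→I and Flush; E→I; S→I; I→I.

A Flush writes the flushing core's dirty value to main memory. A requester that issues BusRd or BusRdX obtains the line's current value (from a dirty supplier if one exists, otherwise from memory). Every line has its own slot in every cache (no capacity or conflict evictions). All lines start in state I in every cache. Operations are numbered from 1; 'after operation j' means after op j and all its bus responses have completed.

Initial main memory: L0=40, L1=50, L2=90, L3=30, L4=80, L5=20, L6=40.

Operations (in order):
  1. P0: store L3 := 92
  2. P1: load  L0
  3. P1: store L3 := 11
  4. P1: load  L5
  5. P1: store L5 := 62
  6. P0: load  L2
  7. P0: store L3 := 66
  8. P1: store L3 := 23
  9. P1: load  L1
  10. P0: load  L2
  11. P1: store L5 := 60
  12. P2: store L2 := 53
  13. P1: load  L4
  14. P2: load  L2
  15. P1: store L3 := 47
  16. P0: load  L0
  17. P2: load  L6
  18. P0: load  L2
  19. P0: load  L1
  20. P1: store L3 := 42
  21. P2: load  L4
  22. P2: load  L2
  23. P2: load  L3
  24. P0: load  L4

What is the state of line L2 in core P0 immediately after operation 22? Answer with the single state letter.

  op1 P0: store L3 := 92 → M/I/I on L3; bus BusRdX; mem=30
  op2 P1: load  L0 → I/E/I on L0; bus BusRd; mem=40
  op3 P1: store L3 := 11 → I/M/I on L3; bus BusRdX Flush; mem=92
  op4 P1: load  L5 → I/E/I on L5; bus BusRd; mem=20
  op5 P1: store L5 := 62 → I/M/I on L5; bus (none); mem=20
  op6 P0: load  L2 → E/I/I on L2; bus BusRd; mem=90
  op7 P0: store L3 := 66 → M/I/I on L3; bus BusRdX Flush; mem=11
  op8 P1: store L3 := 23 → I/M/I on L3; bus BusRdX Flush; mem=66
  op9 P1: load  L1 → I/E/I on L1; bus BusRd; mem=50
  op10 P0: load  L2 → E/I/I on L2; bus (none); mem=90
  op11 P1: store L5 := 60 → I/M/I on L5; bus (none); mem=20
  op12 P2: store L2 := 53 → I/I/M on L2; bus BusRdX; mem=90
  op13 P1: load  L4 → I/E/I on L4; bus BusRd; mem=80
  op14 P2: load  L2 → I/I/M on L2; bus (none); mem=90
  op15 P1: store L3 := 47 → I/M/I on L3; bus (none); mem=66
  op16 P0: load  L0 → S/S/I on L0; bus BusRd; mem=40
  op17 P2: load  L6 → I/I/E on L6; bus BusRd; mem=40
  op18 P0: load  L2 → S/I/S on L2; bus BusRd Flush; mem=53
  op19 P0: load  L1 → S/S/I on L1; bus BusRd; mem=50
  op20 P1: store L3 := 42 → I/M/I on L3; bus (none); mem=66
  op21 P2: load  L4 → I/S/S on L4; bus BusRd; mem=80
  op22 P2: load  L2 → S/I/S on L2; bus (none); mem=53
  op23 P2: load  L3 → I/S/S on L3; bus BusRd Flush; mem=42
  op24 P0: load  L4 → S/S/S on L4; bus BusRd; mem=80

state = S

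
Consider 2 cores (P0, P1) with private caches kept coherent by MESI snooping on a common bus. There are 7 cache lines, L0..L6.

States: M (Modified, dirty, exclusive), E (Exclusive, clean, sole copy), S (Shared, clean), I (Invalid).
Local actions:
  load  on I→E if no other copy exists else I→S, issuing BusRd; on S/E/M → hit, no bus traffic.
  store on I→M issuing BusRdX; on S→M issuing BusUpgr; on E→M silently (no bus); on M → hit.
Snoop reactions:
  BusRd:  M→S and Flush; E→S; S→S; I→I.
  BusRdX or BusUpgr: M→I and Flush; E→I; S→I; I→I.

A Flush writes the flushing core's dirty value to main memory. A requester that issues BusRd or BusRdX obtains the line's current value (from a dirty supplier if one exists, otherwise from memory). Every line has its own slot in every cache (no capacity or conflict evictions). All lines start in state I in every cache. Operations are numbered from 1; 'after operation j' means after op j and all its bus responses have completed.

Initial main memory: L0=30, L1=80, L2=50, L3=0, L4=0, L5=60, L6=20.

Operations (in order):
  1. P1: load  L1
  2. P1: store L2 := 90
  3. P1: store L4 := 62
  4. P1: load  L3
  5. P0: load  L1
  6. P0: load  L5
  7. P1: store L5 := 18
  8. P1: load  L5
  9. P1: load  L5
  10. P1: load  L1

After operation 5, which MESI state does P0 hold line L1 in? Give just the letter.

state = S

step 1: P1: load  L1  ⟶  IE  (L1)  txn=BusRd  M[L1]=80
step 2: P1: store L2 := 90  ⟶  IM  (L2)  txn=BusRdX  M[L2]=50
step 3: P1: store L4 := 62  ⟶  IM  (L4)  txn=BusRdX  M[L4]=0
step 4: P1: load  L3  ⟶  IE  (L3)  txn=BusRd  M[L3]=0
step 5: P0: load  L1  ⟶  SS  (L1)  txn=BusRd  M[L1]=80
step 6: P0: load  L5  ⟶  EI  (L5)  txn=BusRd  M[L5]=60
step 7: P1: store L5 := 18  ⟶  IM  (L5)  txn=BusRdX  M[L5]=60
step 8: P1: load  L5  ⟶  IM  (L5)  txn=∅  M[L5]=60
step 9: P1: load  L5  ⟶  IM  (L5)  txn=∅  M[L5]=60
step 10: P1: load  L1  ⟶  SS  (L1)  txn=∅  M[L1]=80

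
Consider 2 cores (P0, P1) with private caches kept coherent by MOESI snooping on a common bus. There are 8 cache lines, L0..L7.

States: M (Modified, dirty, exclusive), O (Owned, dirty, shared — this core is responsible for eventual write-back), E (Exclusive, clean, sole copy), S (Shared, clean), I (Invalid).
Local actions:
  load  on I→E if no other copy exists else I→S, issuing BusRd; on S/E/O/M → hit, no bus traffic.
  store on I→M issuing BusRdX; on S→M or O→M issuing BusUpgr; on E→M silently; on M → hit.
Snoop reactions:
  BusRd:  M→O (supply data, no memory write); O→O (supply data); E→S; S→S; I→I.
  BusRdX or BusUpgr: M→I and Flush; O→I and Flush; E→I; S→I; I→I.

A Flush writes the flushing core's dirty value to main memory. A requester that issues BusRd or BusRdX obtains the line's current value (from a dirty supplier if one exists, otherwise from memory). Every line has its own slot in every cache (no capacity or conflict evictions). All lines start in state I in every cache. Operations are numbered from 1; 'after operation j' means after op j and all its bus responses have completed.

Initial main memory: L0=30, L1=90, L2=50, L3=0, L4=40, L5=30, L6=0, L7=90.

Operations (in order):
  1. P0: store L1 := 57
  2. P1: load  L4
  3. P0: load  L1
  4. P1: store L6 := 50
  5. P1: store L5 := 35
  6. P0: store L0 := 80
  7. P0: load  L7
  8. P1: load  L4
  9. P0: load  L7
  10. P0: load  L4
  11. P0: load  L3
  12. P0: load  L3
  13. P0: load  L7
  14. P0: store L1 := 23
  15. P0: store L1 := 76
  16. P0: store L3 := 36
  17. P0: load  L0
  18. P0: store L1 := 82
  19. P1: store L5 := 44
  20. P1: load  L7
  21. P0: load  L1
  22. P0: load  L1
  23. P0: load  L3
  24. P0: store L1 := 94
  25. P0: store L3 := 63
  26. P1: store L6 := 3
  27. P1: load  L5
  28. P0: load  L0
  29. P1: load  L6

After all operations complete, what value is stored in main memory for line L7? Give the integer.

memory[L7] = 90

1. P0: store L1 := 57  bus=[BusRdX]  L1: P0=M P1=I  mem[L1]=90
2. P1: load  L4  bus=[BusRd]  L4: P0=I P1=E  mem[L4]=40
3. P0: load  L1  bus=[-]  L1: P0=M P1=I  mem[L1]=90
4. P1: store L6 := 50  bus=[BusRdX]  L6: P0=I P1=M  mem[L6]=0
5. P1: store L5 := 35  bus=[BusRdX]  L5: P0=I P1=M  mem[L5]=30
6. P0: store L0 := 80  bus=[BusRdX]  L0: P0=M P1=I  mem[L0]=30
7. P0: load  L7  bus=[BusRd]  L7: P0=E P1=I  mem[L7]=90
8. P1: load  L4  bus=[-]  L4: P0=I P1=E  mem[L4]=40
9. P0: load  L7  bus=[-]  L7: P0=E P1=I  mem[L7]=90
10. P0: load  L4  bus=[BusRd]  L4: P0=S P1=S  mem[L4]=40
11. P0: load  L3  bus=[BusRd]  L3: P0=E P1=I  mem[L3]=0
12. P0: load  L3  bus=[-]  L3: P0=E P1=I  mem[L3]=0
13. P0: load  L7  bus=[-]  L7: P0=E P1=I  mem[L7]=90
14. P0: store L1 := 23  bus=[-]  L1: P0=M P1=I  mem[L1]=90
15. P0: store L1 := 76  bus=[-]  L1: P0=M P1=I  mem[L1]=90
16. P0: store L3 := 36  bus=[-]  L3: P0=M P1=I  mem[L3]=0
17. P0: load  L0  bus=[-]  L0: P0=M P1=I  mem[L0]=30
18. P0: store L1 := 82  bus=[-]  L1: P0=M P1=I  mem[L1]=90
19. P1: store L5 := 44  bus=[-]  L5: P0=I P1=M  mem[L5]=30
20. P1: load  L7  bus=[BusRd]  L7: P0=S P1=S  mem[L7]=90
21. P0: load  L1  bus=[-]  L1: P0=M P1=I  mem[L1]=90
22. P0: load  L1  bus=[-]  L1: P0=M P1=I  mem[L1]=90
23. P0: load  L3  bus=[-]  L3: P0=M P1=I  mem[L3]=0
24. P0: store L1 := 94  bus=[-]  L1: P0=M P1=I  mem[L1]=90
25. P0: store L3 := 63  bus=[-]  L3: P0=M P1=I  mem[L3]=0
26. P1: store L6 := 3  bus=[-]  L6: P0=I P1=M  mem[L6]=0
27. P1: load  L5  bus=[-]  L5: P0=I P1=M  mem[L5]=30
28. P0: load  L0  bus=[-]  L0: P0=M P1=I  mem[L0]=30
29. P1: load  L6  bus=[-]  L6: P0=I P1=M  mem[L6]=0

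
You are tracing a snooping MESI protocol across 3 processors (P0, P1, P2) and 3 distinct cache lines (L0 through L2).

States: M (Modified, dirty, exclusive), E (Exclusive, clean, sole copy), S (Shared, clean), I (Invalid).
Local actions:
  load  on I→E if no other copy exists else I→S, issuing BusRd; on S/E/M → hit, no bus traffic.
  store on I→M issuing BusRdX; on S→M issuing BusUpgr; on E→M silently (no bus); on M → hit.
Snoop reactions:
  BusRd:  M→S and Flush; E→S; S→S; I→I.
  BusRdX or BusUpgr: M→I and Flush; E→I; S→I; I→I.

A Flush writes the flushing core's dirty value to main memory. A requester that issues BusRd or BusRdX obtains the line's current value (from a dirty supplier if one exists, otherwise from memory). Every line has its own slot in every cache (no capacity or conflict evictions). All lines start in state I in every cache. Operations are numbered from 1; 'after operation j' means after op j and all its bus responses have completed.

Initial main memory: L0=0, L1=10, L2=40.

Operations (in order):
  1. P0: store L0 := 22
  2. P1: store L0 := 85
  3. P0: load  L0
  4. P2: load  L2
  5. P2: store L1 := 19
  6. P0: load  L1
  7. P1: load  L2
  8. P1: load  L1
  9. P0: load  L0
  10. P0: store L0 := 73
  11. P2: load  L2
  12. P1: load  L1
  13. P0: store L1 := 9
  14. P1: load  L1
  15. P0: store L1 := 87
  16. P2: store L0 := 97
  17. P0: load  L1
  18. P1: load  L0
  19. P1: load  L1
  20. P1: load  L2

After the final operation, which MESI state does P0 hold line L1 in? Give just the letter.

  op1 P0: store L0 := 22 → M/I/I on L0; bus BusRdX; mem=0
  op2 P1: store L0 := 85 → I/M/I on L0; bus BusRdX Flush; mem=22
  op3 P0: load  L0 → S/S/I on L0; bus BusRd Flush; mem=85
  op4 P2: load  L2 → I/I/E on L2; bus BusRd; mem=40
  op5 P2: store L1 := 19 → I/I/M on L1; bus BusRdX; mem=10
  op6 P0: load  L1 → S/I/S on L1; bus BusRd Flush; mem=19
  op7 P1: load  L2 → I/S/S on L2; bus BusRd; mem=40
  op8 P1: load  L1 → S/S/S on L1; bus BusRd; mem=19
  op9 P0: load  L0 → S/S/I on L0; bus (none); mem=85
  op10 P0: store L0 := 73 → M/I/I on L0; bus BusUpgr; mem=85
  op11 P2: load  L2 → I/S/S on L2; bus (none); mem=40
  op12 P1: load  L1 → S/S/S on L1; bus (none); mem=19
  op13 P0: store L1 := 9 → M/I/I on L1; bus BusUpgr; mem=19
  op14 P1: load  L1 → S/S/I on L1; bus BusRd Flush; mem=9
  op15 P0: store L1 := 87 → M/I/I on L1; bus BusUpgr; mem=9
  op16 P2: store L0 := 97 → I/I/M on L0; bus BusRdX Flush; mem=73
  op17 P0: load  L1 → M/I/I on L1; bus (none); mem=9
  op18 P1: load  L0 → I/S/S on L0; bus BusRd Flush; mem=97
  op19 P1: load  L1 → S/S/I on L1; bus BusRd Flush; mem=87
  op20 P1: load  L2 → I/S/S on L2; bus (none); mem=40

state = S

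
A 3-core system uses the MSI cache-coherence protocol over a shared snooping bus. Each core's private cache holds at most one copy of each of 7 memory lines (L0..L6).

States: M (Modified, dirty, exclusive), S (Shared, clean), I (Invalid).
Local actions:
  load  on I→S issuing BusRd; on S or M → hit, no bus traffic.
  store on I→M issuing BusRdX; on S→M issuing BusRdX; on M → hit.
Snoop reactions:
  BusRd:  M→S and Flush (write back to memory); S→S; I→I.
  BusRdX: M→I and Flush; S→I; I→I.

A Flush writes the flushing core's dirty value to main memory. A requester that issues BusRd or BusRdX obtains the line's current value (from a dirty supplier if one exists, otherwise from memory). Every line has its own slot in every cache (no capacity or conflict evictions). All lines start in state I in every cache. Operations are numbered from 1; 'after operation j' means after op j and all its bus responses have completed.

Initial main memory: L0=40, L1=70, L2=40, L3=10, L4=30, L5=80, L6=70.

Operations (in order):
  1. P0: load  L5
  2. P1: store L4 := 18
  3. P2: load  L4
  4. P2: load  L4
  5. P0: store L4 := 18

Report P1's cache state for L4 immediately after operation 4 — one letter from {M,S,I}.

state = S

1. P0: load  L5  bus=[BusRd]  L5: P0=S P1=I P2=I  mem[L5]=80
2. P1: store L4 := 18  bus=[BusRdX]  L4: P0=I P1=M P2=I  mem[L4]=30
3. P2: load  L4  bus=[BusRd,Flush]  L4: P0=I P1=S P2=S  mem[L4]=18
4. P2: load  L4  bus=[-]  L4: P0=I P1=S P2=S  mem[L4]=18
5. P0: store L4 := 18  bus=[BusRdX]  L4: P0=M P1=I P2=I  mem[L4]=18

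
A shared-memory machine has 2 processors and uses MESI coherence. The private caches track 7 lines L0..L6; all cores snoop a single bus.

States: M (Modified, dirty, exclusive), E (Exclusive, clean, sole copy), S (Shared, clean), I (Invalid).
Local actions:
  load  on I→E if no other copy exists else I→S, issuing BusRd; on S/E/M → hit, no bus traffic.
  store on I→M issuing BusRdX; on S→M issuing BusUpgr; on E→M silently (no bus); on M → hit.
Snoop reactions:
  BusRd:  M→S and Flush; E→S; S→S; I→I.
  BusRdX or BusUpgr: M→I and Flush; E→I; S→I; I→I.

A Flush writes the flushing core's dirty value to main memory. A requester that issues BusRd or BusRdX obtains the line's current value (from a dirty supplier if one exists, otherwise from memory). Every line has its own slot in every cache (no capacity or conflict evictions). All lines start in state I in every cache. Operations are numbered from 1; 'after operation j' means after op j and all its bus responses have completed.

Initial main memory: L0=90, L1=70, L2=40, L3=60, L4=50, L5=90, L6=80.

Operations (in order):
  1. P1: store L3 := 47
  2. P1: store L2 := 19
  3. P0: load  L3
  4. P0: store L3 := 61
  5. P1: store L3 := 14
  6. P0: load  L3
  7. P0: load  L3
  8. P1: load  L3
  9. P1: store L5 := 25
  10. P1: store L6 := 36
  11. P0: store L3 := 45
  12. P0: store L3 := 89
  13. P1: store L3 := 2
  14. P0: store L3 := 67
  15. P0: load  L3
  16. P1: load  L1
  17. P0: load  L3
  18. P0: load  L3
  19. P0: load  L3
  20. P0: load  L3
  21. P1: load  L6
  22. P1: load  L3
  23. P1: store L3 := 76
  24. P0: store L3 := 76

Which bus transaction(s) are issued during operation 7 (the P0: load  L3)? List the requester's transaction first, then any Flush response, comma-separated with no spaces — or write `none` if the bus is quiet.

  op1 P1: store L3 := 47 → I/M on L3; bus BusRdX; mem=60
  op2 P1: store L2 := 19 → I/M on L2; bus BusRdX; mem=40
  op3 P0: load  L3 → S/S on L3; bus BusRd Flush; mem=47
  op4 P0: store L3 := 61 → M/I on L3; bus BusUpgr; mem=47
  op5 P1: store L3 := 14 → I/M on L3; bus BusRdX Flush; mem=61
  op6 P0: load  L3 → S/S on L3; bus BusRd Flush; mem=14
  op7 P0: load  L3 → S/S on L3; bus (none); mem=14
  op8 P1: load  L3 → S/S on L3; bus (none); mem=14
  op9 P1: store L5 := 25 → I/M on L5; bus BusRdX; mem=90
  op10 P1: store L6 := 36 → I/M on L6; bus BusRdX; mem=80
  op11 P0: store L3 := 45 → M/I on L3; bus BusUpgr; mem=14
  op12 P0: store L3 := 89 → M/I on L3; bus (none); mem=14
  op13 P1: store L3 := 2 → I/M on L3; bus BusRdX Flush; mem=89
  op14 P0: store L3 := 67 → M/I on L3; bus BusRdX Flush; mem=2
  op15 P0: load  L3 → M/I on L3; bus (none); mem=2
  op16 P1: load  L1 → I/E on L1; bus BusRd; mem=70
  op17 P0: load  L3 → M/I on L3; bus (none); mem=2
  op18 P0: load  L3 → M/I on L3; bus (none); mem=2
  op19 P0: load  L3 → M/I on L3; bus (none); mem=2
  op20 P0: load  L3 → M/I on L3; bus (none); mem=2
  op21 P1: load  L6 → I/M on L6; bus (none); mem=80
  op22 P1: load  L3 → S/S on L3; bus BusRd Flush; mem=67
  op23 P1: store L3 := 76 → I/M on L3; bus BusUpgr; mem=67
  op24 P0: store L3 := 76 → M/I on L3; bus BusRdX Flush; mem=76

bus = none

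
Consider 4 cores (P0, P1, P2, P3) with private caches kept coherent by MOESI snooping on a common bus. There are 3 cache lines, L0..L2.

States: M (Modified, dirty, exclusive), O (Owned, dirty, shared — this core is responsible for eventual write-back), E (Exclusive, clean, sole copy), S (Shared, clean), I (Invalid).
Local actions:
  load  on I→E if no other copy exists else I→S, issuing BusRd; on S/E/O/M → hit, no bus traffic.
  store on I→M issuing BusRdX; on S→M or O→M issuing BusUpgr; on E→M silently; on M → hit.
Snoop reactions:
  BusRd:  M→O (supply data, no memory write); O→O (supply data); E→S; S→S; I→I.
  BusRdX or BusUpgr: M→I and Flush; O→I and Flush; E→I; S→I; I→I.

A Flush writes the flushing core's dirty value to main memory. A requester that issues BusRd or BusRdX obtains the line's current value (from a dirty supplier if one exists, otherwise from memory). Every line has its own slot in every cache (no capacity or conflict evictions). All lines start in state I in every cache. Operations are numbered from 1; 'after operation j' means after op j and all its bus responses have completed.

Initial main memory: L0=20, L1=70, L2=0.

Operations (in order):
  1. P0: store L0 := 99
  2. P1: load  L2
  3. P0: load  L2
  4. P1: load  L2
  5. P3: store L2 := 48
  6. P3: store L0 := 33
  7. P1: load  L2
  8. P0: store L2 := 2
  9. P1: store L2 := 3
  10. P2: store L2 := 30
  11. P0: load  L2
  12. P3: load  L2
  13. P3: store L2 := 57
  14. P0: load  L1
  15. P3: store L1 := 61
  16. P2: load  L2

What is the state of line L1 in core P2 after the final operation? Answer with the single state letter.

state = I

step 1: P0: store L0 := 99  ⟶  MIII  (L0)  txn=BusRdX  M[L0]=20
step 2: P1: load  L2  ⟶  IEII  (L2)  txn=BusRd  M[L2]=0
step 3: P0: load  L2  ⟶  SSII  (L2)  txn=BusRd  M[L2]=0
step 4: P1: load  L2  ⟶  SSII  (L2)  txn=∅  M[L2]=0
step 5: P3: store L2 := 48  ⟶  IIIM  (L2)  txn=BusRdX  M[L2]=0
step 6: P3: store L0 := 33  ⟶  IIIM  (L0)  txn=BusRdX+Flush  M[L0]=99
step 7: P1: load  L2  ⟶  ISIO  (L2)  txn=BusRd  M[L2]=0
step 8: P0: store L2 := 2  ⟶  MIII  (L2)  txn=BusRdX+Flush  M[L2]=48
step 9: P1: store L2 := 3  ⟶  IMII  (L2)  txn=BusRdX+Flush  M[L2]=2
step 10: P2: store L2 := 30  ⟶  IIMI  (L2)  txn=BusRdX+Flush  M[L2]=3
step 11: P0: load  L2  ⟶  SIOI  (L2)  txn=BusRd  M[L2]=3
step 12: P3: load  L2  ⟶  SIOS  (L2)  txn=BusRd  M[L2]=3
step 13: P3: store L2 := 57  ⟶  IIIM  (L2)  txn=BusUpgr+Flush  M[L2]=30
step 14: P0: load  L1  ⟶  EIII  (L1)  txn=BusRd  M[L1]=70
step 15: P3: store L1 := 61  ⟶  IIIM  (L1)  txn=BusRdX  M[L1]=70
step 16: P2: load  L2  ⟶  IISO  (L2)  txn=BusRd  M[L2]=30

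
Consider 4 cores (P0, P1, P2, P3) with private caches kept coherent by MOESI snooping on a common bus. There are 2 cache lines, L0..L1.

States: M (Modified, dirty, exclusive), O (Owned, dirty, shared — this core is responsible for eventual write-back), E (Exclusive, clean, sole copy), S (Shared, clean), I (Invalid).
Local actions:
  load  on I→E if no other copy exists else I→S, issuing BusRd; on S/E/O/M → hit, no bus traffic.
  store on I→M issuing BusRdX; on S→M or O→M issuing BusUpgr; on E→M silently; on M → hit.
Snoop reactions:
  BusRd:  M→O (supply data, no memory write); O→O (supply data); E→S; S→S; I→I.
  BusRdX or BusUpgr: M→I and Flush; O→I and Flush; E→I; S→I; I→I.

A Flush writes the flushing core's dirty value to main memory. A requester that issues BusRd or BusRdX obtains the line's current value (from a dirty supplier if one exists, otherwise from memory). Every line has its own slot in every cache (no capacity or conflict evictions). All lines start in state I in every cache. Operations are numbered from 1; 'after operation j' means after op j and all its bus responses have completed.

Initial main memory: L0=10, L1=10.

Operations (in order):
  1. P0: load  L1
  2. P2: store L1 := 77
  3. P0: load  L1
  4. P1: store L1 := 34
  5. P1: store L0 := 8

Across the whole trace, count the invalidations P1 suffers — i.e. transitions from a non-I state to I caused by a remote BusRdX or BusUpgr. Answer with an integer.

1. P0: load  L1  bus=[BusRd]  L1: P0=E P1=I P2=I P3=I  mem[L1]=10
2. P2: store L1 := 77  bus=[BusRdX]  L1: P0=I P1=I P2=M P3=I  mem[L1]=10
3. P0: load  L1  bus=[BusRd]  L1: P0=S P1=I P2=O P3=I  mem[L1]=10
4. P1: store L1 := 34  bus=[BusRdX,Flush]  L1: P0=I P1=M P2=I P3=I  mem[L1]=77
5. P1: store L0 := 8  bus=[BusRdX]  L0: P0=I P1=M P2=I P3=I  mem[L0]=10

invalidations = 0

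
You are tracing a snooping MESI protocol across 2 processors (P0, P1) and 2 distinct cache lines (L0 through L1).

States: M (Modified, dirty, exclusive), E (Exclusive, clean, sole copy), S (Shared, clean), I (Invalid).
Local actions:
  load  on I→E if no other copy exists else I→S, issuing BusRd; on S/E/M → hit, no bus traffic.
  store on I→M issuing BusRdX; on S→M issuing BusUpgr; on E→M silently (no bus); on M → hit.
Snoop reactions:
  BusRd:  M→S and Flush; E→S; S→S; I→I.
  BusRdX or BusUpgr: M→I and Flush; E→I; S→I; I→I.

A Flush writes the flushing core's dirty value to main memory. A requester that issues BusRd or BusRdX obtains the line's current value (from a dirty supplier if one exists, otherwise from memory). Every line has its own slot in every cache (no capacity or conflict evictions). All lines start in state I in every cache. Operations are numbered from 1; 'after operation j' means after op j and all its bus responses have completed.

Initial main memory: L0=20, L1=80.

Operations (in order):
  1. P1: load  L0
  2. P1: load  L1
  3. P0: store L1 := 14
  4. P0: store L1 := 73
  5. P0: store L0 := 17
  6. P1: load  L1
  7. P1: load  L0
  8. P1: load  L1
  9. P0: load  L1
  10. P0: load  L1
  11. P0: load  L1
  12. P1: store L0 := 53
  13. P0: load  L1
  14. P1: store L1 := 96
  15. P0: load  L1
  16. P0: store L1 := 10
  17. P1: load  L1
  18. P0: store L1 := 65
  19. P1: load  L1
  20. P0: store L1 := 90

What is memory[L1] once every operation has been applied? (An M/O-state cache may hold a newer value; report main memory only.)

memory[L1] = 65

[1] P1: load  L0 | P0:I, P1:E(20) | bus: BusRd
[2] P1: load  L1 | P0:I, P1:E(80) | bus: BusRd
[3] P0: store L1 := 14 | P0:M(14), P1:I | bus: BusRdX
[4] P0: store L1 := 73 | P0:M(73), P1:I | bus: none
[5] P0: store L0 := 17 | P0:M(17), P1:I | bus: BusRdX
[6] P1: load  L1 | P0:S(73), P1:S(73) | bus: BusRd,Flush
[7] P1: load  L0 | P0:S(17), P1:S(17) | bus: BusRd,Flush
[8] P1: load  L1 | P0:S(73), P1:S(73) | bus: none
[9] P0: load  L1 | P0:S(73), P1:S(73) | bus: none
[10] P0: load  L1 | P0:S(73), P1:S(73) | bus: none
[11] P0: load  L1 | P0:S(73), P1:S(73) | bus: none
[12] P1: store L0 := 53 | P0:I, P1:M(53) | bus: BusUpgr
[13] P0: load  L1 | P0:S(73), P1:S(73) | bus: none
[14] P1: store L1 := 96 | P0:I, P1:M(96) | bus: BusUpgr
[15] P0: load  L1 | P0:S(96), P1:S(96) | bus: BusRd,Flush
[16] P0: store L1 := 10 | P0:M(10), P1:I | bus: BusUpgr
[17] P1: load  L1 | P0:S(10), P1:S(10) | bus: BusRd,Flush
[18] P0: store L1 := 65 | P0:M(65), P1:I | bus: BusUpgr
[19] P1: load  L1 | P0:S(65), P1:S(65) | bus: BusRd,Flush
[20] P0: store L1 := 90 | P0:M(90), P1:I | bus: BusUpgr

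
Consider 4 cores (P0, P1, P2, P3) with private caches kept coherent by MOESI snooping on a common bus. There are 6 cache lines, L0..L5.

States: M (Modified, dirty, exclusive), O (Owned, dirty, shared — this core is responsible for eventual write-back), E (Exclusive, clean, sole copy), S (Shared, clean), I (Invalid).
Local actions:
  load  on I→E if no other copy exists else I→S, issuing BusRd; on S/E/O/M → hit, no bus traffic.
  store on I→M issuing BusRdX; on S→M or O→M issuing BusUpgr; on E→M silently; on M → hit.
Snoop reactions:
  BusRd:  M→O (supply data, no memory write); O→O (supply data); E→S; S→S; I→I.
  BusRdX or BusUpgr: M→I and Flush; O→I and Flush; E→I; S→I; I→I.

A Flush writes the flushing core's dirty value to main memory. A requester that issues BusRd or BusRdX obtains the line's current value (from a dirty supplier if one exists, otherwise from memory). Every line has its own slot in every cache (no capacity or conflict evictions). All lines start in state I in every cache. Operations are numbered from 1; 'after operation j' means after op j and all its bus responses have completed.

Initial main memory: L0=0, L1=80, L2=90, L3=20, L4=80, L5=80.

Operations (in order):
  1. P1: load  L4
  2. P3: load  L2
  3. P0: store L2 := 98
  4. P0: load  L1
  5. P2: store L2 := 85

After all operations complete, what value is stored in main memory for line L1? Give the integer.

[1] P1: load  L4 | P0:I, P1:E(80), P2:I, P3:I | bus: BusRd
[2] P3: load  L2 | P0:I, P1:I, P2:I, P3:E(90) | bus: BusRd
[3] P0: store L2 := 98 | P0:M(98), P1:I, P2:I, P3:I | bus: BusRdX
[4] P0: load  L1 | P0:E(80), P1:I, P2:I, P3:I | bus: BusRd
[5] P2: store L2 := 85 | P0:I, P1:I, P2:M(85), P3:I | bus: BusRdX,Flush

memory[L1] = 80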